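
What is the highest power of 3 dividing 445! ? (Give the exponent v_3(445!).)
v_3(445!) = 219

Legendre's formula: v_p(n!) = Σ_{k ≥ 1} ⌊n / p^k⌋. For p = 3, n = 445, the terms are:
  ⌊445/3^1⌋ = ⌊445/3⌋ = 148
  ⌊445/3^2⌋ = ⌊445/9⌋ = 49
  ⌊445/3^3⌋ = ⌊445/27⌋ = 16
  ⌊445/3^4⌋ = ⌊445/81⌋ = 5
  ⌊445/3^5⌋ = ⌊445/243⌋ = 1
(the next term ⌊445/3^6⌋ = 0, terminating the sum). Summing: v_3(445!) = 148 + 49 + 16 + 5 + 1 = 219.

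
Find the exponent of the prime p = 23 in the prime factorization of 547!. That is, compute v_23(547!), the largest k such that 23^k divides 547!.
v_23(547!) = 24

Legendre's formula: v_p(n!) = Σ_{k ≥ 1} ⌊n / p^k⌋. For p = 23, n = 547, the terms are:
  ⌊547/23^1⌋ = ⌊547/23⌋ = 23
  ⌊547/23^2⌋ = ⌊547/529⌋ = 1
(the next term ⌊547/23^3⌋ = 0, terminating the sum). Summing: v_23(547!) = 23 + 1 = 24.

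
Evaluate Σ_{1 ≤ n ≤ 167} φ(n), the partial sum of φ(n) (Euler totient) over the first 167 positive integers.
Σ_{n ≤ 167} φ(n) = 8562

Compute φ(n) for each 1 ≤ n ≤ 167: φ(1) = 1, φ(2) = 1, φ(3) = 2, φ(4) = 2, φ(5) = 4, φ(6) = 2, φ(7) = 6, φ(8) = 4, φ(9) = 6, φ(10) = 4, φ(11) = 10, φ(12) = 4, φ(13) = 12, φ(14) = 6, φ(15) = 8, φ(16) = 8, φ(17) = 16, φ(18) = 6, φ(19) = 18, φ(20) = 8, φ(21) = 12, φ(22) = 10, φ(23) = 22, φ(24) = 8, φ(25) = 20, φ(26) = 12, φ(27) = 18, φ(28) = 12, φ(29) = 28, φ(30) = 8, φ(31) = 30, φ(32) = 16, φ(33) = 20, φ(34) = 16, φ(35) = 24, φ(36) = 12, φ(37) = 36, φ(38) = 18, φ(39) = 24, φ(40) = 16, φ(41) = 40, φ(42) = 12, φ(43) = 42, φ(44) = 20, φ(45) = 24, φ(46) = 22, φ(47) = 46, φ(48) = 16, φ(49) = 42, φ(50) = 20, φ(51) = 32, φ(52) = 24, φ(53) = 52, φ(54) = 18, φ(55) = 40, φ(56) = 24, φ(57) = 36, φ(58) = 28, φ(59) = 58, φ(60) = 16, φ(61) = 60, φ(62) = 30, φ(63) = 36, φ(64) = 32, φ(65) = 48, φ(66) = 20, φ(67) = 66, φ(68) = 32, φ(69) = 44, φ(70) = 24, φ(71) = 70, φ(72) = 24, φ(73) = 72, φ(74) = 36, φ(75) = 40, φ(76) = 36, φ(77) = 60, φ(78) = 24, φ(79) = 78, φ(80) = 32, φ(81) = 54, φ(82) = 40, φ(83) = 82, φ(84) = 24, φ(85) = 64, φ(86) = 42, φ(87) = 56, φ(88) = 40, φ(89) = 88, φ(90) = 24, φ(91) = 72, φ(92) = 44, φ(93) = 60, φ(94) = 46, φ(95) = 72, φ(96) = 32, φ(97) = 96, φ(98) = 42, φ(99) = 60, φ(100) = 40, φ(101) = 100, φ(102) = 32, φ(103) = 102, φ(104) = 48, φ(105) = 48, φ(106) = 52, φ(107) = 106, φ(108) = 36, φ(109) = 108, φ(110) = 40, φ(111) = 72, φ(112) = 48, φ(113) = 112, φ(114) = 36, φ(115) = 88, φ(116) = 56, φ(117) = 72, φ(118) = 58, φ(119) = 96, φ(120) = 32, φ(121) = 110, φ(122) = 60, φ(123) = 80, φ(124) = 60, φ(125) = 100, φ(126) = 36, φ(127) = 126, φ(128) = 64, φ(129) = 84, φ(130) = 48, φ(131) = 130, φ(132) = 40, φ(133) = 108, φ(134) = 66, φ(135) = 72, φ(136) = 64, φ(137) = 136, φ(138) = 44, φ(139) = 138, φ(140) = 48, φ(141) = 92, φ(142) = 70, φ(143) = 120, φ(144) = 48, φ(145) = 112, φ(146) = 72, φ(147) = 84, φ(148) = 72, φ(149) = 148, φ(150) = 40, φ(151) = 150, φ(152) = 72, φ(153) = 96, φ(154) = 60, φ(155) = 120, φ(156) = 48, φ(157) = 156, φ(158) = 78, φ(159) = 104, φ(160) = 64, φ(161) = 132, φ(162) = 54, φ(163) = 162, φ(164) = 80, φ(165) = 80, φ(166) = 82, φ(167) = 166. Summing all 167 values: 8562. (Average order: Σ_{n ≤ x} φ(n) ~ (3/π²) x². For x = 167, (3/π²)·167² ≈ 8477.24.)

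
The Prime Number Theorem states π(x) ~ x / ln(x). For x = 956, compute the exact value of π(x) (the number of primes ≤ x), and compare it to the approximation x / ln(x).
π(956) = 162;  x/ln(x) ≈ 139.30;  relative error ≈ 14.01%.

Directly count primes up to 956: π(956) = 162. The PNT approximation gives 956/ln(956) ≈ 956/6.86276 ≈ 139.30. Relative error (π(x) − x/ln(x)) / π(x) ≈ 14.01%; the approximation is known to undercount slightly (Li(x) is a better estimate).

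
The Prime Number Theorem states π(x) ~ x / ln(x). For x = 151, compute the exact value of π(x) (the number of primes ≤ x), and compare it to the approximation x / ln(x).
π(151) = 36;  x/ln(x) ≈ 30.10;  relative error ≈ 16.40%.

Directly count primes up to 151: π(151) = 36. The PNT approximation gives 151/ln(151) ≈ 151/5.01728 ≈ 30.10. Relative error (π(x) − x/ln(x)) / π(x) ≈ 16.40%; the approximation is known to undercount slightly (Li(x) is a better estimate).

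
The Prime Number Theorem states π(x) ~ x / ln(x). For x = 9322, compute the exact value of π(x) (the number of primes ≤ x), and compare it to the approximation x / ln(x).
π(9322) = 1153;  x/ln(x) ≈ 1019.90;  relative error ≈ 11.54%.

Directly count primes up to 9322: π(9322) = 1153. The PNT approximation gives 9322/ln(9322) ≈ 9322/9.14013 ≈ 1019.90. Relative error (π(x) − x/ln(x)) / π(x) ≈ 11.54%; the approximation is known to undercount slightly (Li(x) is a better estimate).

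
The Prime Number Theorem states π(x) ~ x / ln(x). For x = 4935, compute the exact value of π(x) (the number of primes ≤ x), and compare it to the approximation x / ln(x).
π(4935) = 659;  x/ln(x) ≈ 580.31;  relative error ≈ 11.94%.

Directly count primes up to 4935: π(4935) = 659. The PNT approximation gives 4935/ln(4935) ≈ 4935/8.50411 ≈ 580.31. Relative error (π(x) − x/ln(x)) / π(x) ≈ 11.94%; the approximation is known to undercount slightly (Li(x) is a better estimate).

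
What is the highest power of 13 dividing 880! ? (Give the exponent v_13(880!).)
v_13(880!) = 72

Legendre's formula: v_p(n!) = Σ_{k ≥ 1} ⌊n / p^k⌋. For p = 13, n = 880, the terms are:
  ⌊880/13^1⌋ = ⌊880/13⌋ = 67
  ⌊880/13^2⌋ = ⌊880/169⌋ = 5
(the next term ⌊880/13^3⌋ = 0, terminating the sum). Summing: v_13(880!) = 67 + 5 = 72.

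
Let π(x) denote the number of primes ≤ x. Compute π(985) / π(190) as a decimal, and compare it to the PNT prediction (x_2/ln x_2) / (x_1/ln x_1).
π(985)/π(190) = 166/42 ≈ 3.9524;  PNT prediction ≈ 3.9465.

π(190) = 42 and π(985) = 166, so π(985)/π(190) ≈ 3.9524. The PNT-predicted ratio is (985/ln(985)) / (190/ln(190)) ≈ 3.9465. The two agree to within a few percent, as expected.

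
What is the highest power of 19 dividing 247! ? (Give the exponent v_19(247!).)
v_19(247!) = 13

Legendre's formula: v_p(n!) = Σ_{k ≥ 1} ⌊n / p^k⌋. For p = 19, n = 247, the terms are:
  ⌊247/19^1⌋ = ⌊247/19⌋ = 13
(the next term ⌊247/19^2⌋ = 0, terminating the sum). Summing: v_19(247!) = 13 = 13.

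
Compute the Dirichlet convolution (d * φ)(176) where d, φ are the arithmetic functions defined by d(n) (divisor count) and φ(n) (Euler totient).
(d * φ)(176) = 372

Divisors of 176: [1, 2, 4, 8, 11, 16, 22, 44, 88, 176]. For each d | 176:
  d = 1: d(1) · φ(176/1) = 1 · 80 = 80
  d = 2: d(2) · φ(176/2) = 2 · 40 = 80
  d = 4: d(4) · φ(176/4) = 3 · 20 = 60
  d = 8: d(8) · φ(176/8) = 4 · 10 = 40
  d = 11: d(11) · φ(176/11) = 2 · 8 = 16
  d = 16: d(16) · φ(176/16) = 5 · 10 = 50
  d = 22: d(22) · φ(176/22) = 4 · 4 = 16
  d = 44: d(44) · φ(176/44) = 6 · 2 = 12
  d = 88: d(88) · φ(176/88) = 8 · 1 = 8
  d = 176: d(176) · φ(176/176) = 10 · 1 = 10
Summing: (d * φ)(176) = 80 + 80 + 60 + 40 + 16 + 50 + 16 + 12 + 8 + 10 = 372.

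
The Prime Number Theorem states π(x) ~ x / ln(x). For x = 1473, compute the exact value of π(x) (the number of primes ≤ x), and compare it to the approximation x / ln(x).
π(1473) = 233;  x/ln(x) ≈ 201.92;  relative error ≈ 13.34%.

Directly count primes up to 1473: π(1473) = 233. The PNT approximation gives 1473/ln(1473) ≈ 1473/7.29506 ≈ 201.92. Relative error (π(x) − x/ln(x)) / π(x) ≈ 13.34%; the approximation is known to undercount slightly (Li(x) is a better estimate).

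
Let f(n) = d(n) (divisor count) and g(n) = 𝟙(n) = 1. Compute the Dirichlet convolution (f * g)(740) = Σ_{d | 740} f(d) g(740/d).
(d * 𝟙)(740) = 54

Divisors of 740: [1, 2, 4, 5, 10, 20, 37, 74, 148, 185, 370, 740]. For each d | 740:
  d = 1: d(1) · 𝟙(740/1) = 1 · 1 = 1
  d = 2: d(2) · 𝟙(740/2) = 2 · 1 = 2
  d = 4: d(4) · 𝟙(740/4) = 3 · 1 = 3
  d = 5: d(5) · 𝟙(740/5) = 2 · 1 = 2
  d = 10: d(10) · 𝟙(740/10) = 4 · 1 = 4
  d = 20: d(20) · 𝟙(740/20) = 6 · 1 = 6
  d = 37: d(37) · 𝟙(740/37) = 2 · 1 = 2
  d = 74: d(74) · 𝟙(740/74) = 4 · 1 = 4
  d = 148: d(148) · 𝟙(740/148) = 6 · 1 = 6
  d = 185: d(185) · 𝟙(740/185) = 4 · 1 = 4
  d = 370: d(370) · 𝟙(740/370) = 8 · 1 = 8
  d = 740: d(740) · 𝟙(740/740) = 12 · 1 = 12
Summing: (d * 𝟙)(740) = 1 + 2 + 3 + 2 + 4 + 6 + 2 + 4 + 6 + 4 + 8 + 12 = 54.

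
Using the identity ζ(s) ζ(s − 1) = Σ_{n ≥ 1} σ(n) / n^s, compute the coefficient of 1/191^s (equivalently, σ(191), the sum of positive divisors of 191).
σ(191) = 192

In the product (Σ m^0/m^s)(Σ k / k^s) = Σ (Σ_{d | n} d) / n^s, the coefficient of 1/n^s is σ(n) = Σ_{d | n} d. For n = 191, divisors are [1, 191]; summing: σ(191) = 192.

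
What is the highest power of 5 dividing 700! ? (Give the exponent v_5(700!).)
v_5(700!) = 174

Legendre's formula: v_p(n!) = Σ_{k ≥ 1} ⌊n / p^k⌋. For p = 5, n = 700, the terms are:
  ⌊700/5^1⌋ = ⌊700/5⌋ = 140
  ⌊700/5^2⌋ = ⌊700/25⌋ = 28
  ⌊700/5^3⌋ = ⌊700/125⌋ = 5
  ⌊700/5^4⌋ = ⌊700/625⌋ = 1
(the next term ⌊700/5^5⌋ = 0, terminating the sum). Summing: v_5(700!) = 140 + 28 + 5 + 1 = 174.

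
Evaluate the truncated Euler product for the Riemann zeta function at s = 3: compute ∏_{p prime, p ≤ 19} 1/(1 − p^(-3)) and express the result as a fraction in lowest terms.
∏ = 3674541645775/3057655868928

The primes p ≤ 19 are [2, 3, 5, 7, 11, 13, 17, 19]. For each prime, (1 − 1/p^3)^(-1) = p^3 / (p^3 − 1). The product is (1 − 1/2^3)^(-1), (1 − 1/3^3)^(-1), (1 − 1/5^3)^(-1), (1 − 1/7^3)^(-1), (1 − 1/11^3)^(-1), (1 − 1/13^3)^(-1), (1 − 1/17^3)^(-1), (1 − 1/19^3)^(-1) = ∏ p^3 / (p^3 − 1) = 3674541645775/3057655868928.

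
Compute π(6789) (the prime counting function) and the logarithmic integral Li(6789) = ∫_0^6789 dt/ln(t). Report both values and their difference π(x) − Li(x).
π(6789) = 873;  Li(6789) ≈ 890.46;  π(x) − Li(x) ≈ -17.46.

Direct count of primes ≤ 6789 gives π(6789) = 873. Numerical evaluation of the logarithmic integral gives Li(6789) ≈ 890.46. The difference π(x) − Li(x) ≈ -17.46 is typically negative for small/moderate x (Li(x) overestimates), though Littlewood's theorem shows this sign changes infinitely often.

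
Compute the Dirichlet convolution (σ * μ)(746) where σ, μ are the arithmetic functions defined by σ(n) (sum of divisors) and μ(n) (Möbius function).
(σ * μ)(746) = 746

Divisors of 746: [1, 2, 373, 746]. For each d | 746:
  d = 1: σ(1) · μ(746/1) = 1 · 1 = 1
  d = 2: σ(2) · μ(746/2) = 3 · -1 = -3
  d = 373: σ(373) · μ(746/373) = 374 · -1 = -374
  d = 746: σ(746) · μ(746/746) = 1122 · 1 = 1122
Summing: (σ * μ)(746) = 1 + -3 + -374 + 1122 = 746.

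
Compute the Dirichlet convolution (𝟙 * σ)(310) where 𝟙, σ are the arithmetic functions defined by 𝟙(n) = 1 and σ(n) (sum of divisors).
(𝟙 * σ)(310) = 924

Divisors of 310: [1, 2, 5, 10, 31, 62, 155, 310]. For each d | 310:
  d = 1: 𝟙(1) · σ(310/1) = 1 · 576 = 576
  d = 2: 𝟙(2) · σ(310/2) = 1 · 192 = 192
  d = 5: 𝟙(5) · σ(310/5) = 1 · 96 = 96
  d = 10: 𝟙(10) · σ(310/10) = 1 · 32 = 32
  d = 31: 𝟙(31) · σ(310/31) = 1 · 18 = 18
  d = 62: 𝟙(62) · σ(310/62) = 1 · 6 = 6
  d = 155: 𝟙(155) · σ(310/155) = 1 · 3 = 3
  d = 310: 𝟙(310) · σ(310/310) = 1 · 1 = 1
Summing: (𝟙 * σ)(310) = 576 + 192 + 96 + 32 + 18 + 6 + 3 + 1 = 924.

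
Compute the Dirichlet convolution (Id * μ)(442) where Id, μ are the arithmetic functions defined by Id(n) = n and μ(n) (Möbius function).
(Id * μ)(442) = 192

Divisors of 442: [1, 2, 13, 17, 26, 34, 221, 442]. For each d | 442:
  d = 1: Id(1) · μ(442/1) = 1 · -1 = -1
  d = 2: Id(2) · μ(442/2) = 2 · 1 = 2
  d = 13: Id(13) · μ(442/13) = 13 · 1 = 13
  d = 17: Id(17) · μ(442/17) = 17 · 1 = 17
  d = 26: Id(26) · μ(442/26) = 26 · -1 = -26
  d = 34: Id(34) · μ(442/34) = 34 · -1 = -34
  d = 221: Id(221) · μ(442/221) = 221 · -1 = -221
  d = 442: Id(442) · μ(442/442) = 442 · 1 = 442
Summing: (Id * μ)(442) = -1 + 2 + 13 + 17 + -26 + -34 + -221 + 442 = 192.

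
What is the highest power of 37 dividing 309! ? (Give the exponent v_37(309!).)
v_37(309!) = 8

Legendre's formula: v_p(n!) = Σ_{k ≥ 1} ⌊n / p^k⌋. For p = 37, n = 309, the terms are:
  ⌊309/37^1⌋ = ⌊309/37⌋ = 8
(the next term ⌊309/37^2⌋ = 0, terminating the sum). Summing: v_37(309!) = 8 = 8.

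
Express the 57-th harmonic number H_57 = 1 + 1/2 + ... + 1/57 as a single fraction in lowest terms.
H_57 = 253437484000080020709989/54749786241679275146400

Direct summation: H_57 = 1 + 1/2 + ... + 1/57. The least common denominator is lcm(1, ..., 57) = 164249358725037825439200; over this denominator the numerator is 164249358725037825439200 + 82124679362518912719600 + 54749786241679275146400 + 41062339681259456359800 + 32849871745007565087840 + 27374893120839637573200 + 23464194103576832205600 + 20531169840629728179900 + 18249928747226425048800 + 16424935872503782543920 + 14931759884094347767200 + 13687446560419818786600 + 12634566055772140418400 + 11732097051788416102800 + 10949957248335855029280 + 10265584920314864089950 + 9661726983825754437600 + 9124964373613212524400 + 8644703090791464496800 + 8212467936251891271960 + 7821398034525610735200 + 7465879942047173883600 + 7141276466305992410400 + 6843723280209909393300 + 6569974349001513017568 + 6317283027886070209200 + 6083309582408808349600 + 5866048525894208051400 + 5663770990518545704800 + 5474978624167927514640 + 5298366410485091143200 + 5132792460157432044975 + 4977253294698115922400 + 4830863491912877218800 + 4692838820715366441120 + 4562482186806606262200 + 4439171857433454741600 + 4322351545395732248400 + 4211522018590713472800 + 4106233968125945635980 + 4006081920122873791200 + 3910699017262805367600 + 3819752528489251754400 + 3732939971023586941800 + 3649985749445285009760 + 3570638233152996205200 + 3494667206915698413600 + 3421861640104954696650 + 3352027729082404600800 + 3284987174500756508784 + 3220575661275251479200 + 3158641513943035104600 + 3099044504245996706400 + 3041654791204404174800 + 2986351976818869553440 + 2933024262947104025700 + 2881567696930488165600 = 760312452000240062129967, so H_57 = 760312452000240062129967/164249358725037825439200; reducing by gcd(760312452000240062129967, 164249358725037825439200) = 3 gives 253437484000080020709989/54749786241679275146400 ≈ 4.62901. (The PNT-adjacent estimate ln(57) + γ ≈ 4.62027 matches within O(1/n).)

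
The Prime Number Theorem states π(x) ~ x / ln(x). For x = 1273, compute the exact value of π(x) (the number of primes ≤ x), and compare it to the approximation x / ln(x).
π(1273) = 205;  x/ln(x) ≈ 178.06;  relative error ≈ 13.14%.

Directly count primes up to 1273: π(1273) = 205. The PNT approximation gives 1273/ln(1273) ≈ 1273/7.14913 ≈ 178.06. Relative error (π(x) − x/ln(x)) / π(x) ≈ 13.14%; the approximation is known to undercount slightly (Li(x) is a better estimate).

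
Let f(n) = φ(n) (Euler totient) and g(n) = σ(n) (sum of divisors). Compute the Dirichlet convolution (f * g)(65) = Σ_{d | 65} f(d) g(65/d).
(φ * σ)(65) = 260

Divisors of 65: [1, 5, 13, 65]. For each d | 65:
  d = 1: φ(1) · σ(65/1) = 1 · 84 = 84
  d = 5: φ(5) · σ(65/5) = 4 · 14 = 56
  d = 13: φ(13) · σ(65/13) = 12 · 6 = 72
  d = 65: φ(65) · σ(65/65) = 48 · 1 = 48
Summing: (φ * σ)(65) = 84 + 56 + 72 + 48 = 260.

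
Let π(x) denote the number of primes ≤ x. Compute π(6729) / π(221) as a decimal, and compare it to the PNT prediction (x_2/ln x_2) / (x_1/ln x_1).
π(6729)/π(221) = 867/47 ≈ 18.4468;  PNT prediction ≈ 18.6476.

π(221) = 47 and π(6729) = 867, so π(6729)/π(221) ≈ 18.4468. The PNT-predicted ratio is (6729/ln(6729)) / (221/ln(221)) ≈ 18.6476. The two agree to within a few percent, as expected.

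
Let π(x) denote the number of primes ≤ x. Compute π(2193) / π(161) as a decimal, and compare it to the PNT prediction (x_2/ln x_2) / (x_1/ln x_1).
π(2193)/π(161) = 327/37 ≈ 8.8378;  PNT prediction ≈ 8.9970.

π(161) = 37 and π(2193) = 327, so π(2193)/π(161) ≈ 8.8378. The PNT-predicted ratio is (2193/ln(2193)) / (161/ln(161)) ≈ 8.9970. The two agree to within a few percent, as expected.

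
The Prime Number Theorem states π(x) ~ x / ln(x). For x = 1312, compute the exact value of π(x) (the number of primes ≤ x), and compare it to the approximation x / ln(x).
π(1312) = 214;  x/ln(x) ≈ 182.75;  relative error ≈ 14.60%.

Directly count primes up to 1312: π(1312) = 214. The PNT approximation gives 1312/ln(1312) ≈ 1312/7.17931 ≈ 182.75. Relative error (π(x) − x/ln(x)) / π(x) ≈ 14.60%; the approximation is known to undercount slightly (Li(x) is a better estimate).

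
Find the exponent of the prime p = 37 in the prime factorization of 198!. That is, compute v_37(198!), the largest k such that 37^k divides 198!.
v_37(198!) = 5

Legendre's formula: v_p(n!) = Σ_{k ≥ 1} ⌊n / p^k⌋. For p = 37, n = 198, the terms are:
  ⌊198/37^1⌋ = ⌊198/37⌋ = 5
(the next term ⌊198/37^2⌋ = 0, terminating the sum). Summing: v_37(198!) = 5 = 5.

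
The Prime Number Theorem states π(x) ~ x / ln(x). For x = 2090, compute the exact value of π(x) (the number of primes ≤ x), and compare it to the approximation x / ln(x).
π(2090) = 316;  x/ln(x) ≈ 273.38;  relative error ≈ 13.49%.

Directly count primes up to 2090: π(2090) = 316. The PNT approximation gives 2090/ln(2090) ≈ 2090/7.64492 ≈ 273.38. Relative error (π(x) − x/ln(x)) / π(x) ≈ 13.49%; the approximation is known to undercount slightly (Li(x) is a better estimate).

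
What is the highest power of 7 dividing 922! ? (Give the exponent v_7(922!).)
v_7(922!) = 151

Legendre's formula: v_p(n!) = Σ_{k ≥ 1} ⌊n / p^k⌋. For p = 7, n = 922, the terms are:
  ⌊922/7^1⌋ = ⌊922/7⌋ = 131
  ⌊922/7^2⌋ = ⌊922/49⌋ = 18
  ⌊922/7^3⌋ = ⌊922/343⌋ = 2
(the next term ⌊922/7^4⌋ = 0, terminating the sum). Summing: v_7(922!) = 131 + 18 + 2 = 151.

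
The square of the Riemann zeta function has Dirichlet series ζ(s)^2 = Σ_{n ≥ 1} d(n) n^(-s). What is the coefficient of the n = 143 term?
d(143) = 4

ζ(s)^2 = (Σ 1/m^s)(Σ 1/k^s). The coefficient of 1/n^s in the product is the number of ordered pairs (m, k) with mk = n, which equals d(n). For n = 143, divisors are [1, 11, 13, 143], so d(143) = 4.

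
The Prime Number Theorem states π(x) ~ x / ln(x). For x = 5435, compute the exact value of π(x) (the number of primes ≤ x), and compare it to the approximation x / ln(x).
π(5435) = 717;  x/ln(x) ≈ 631.93;  relative error ≈ 11.86%.

Directly count primes up to 5435: π(5435) = 717. The PNT approximation gives 5435/ln(5435) ≈ 5435/8.60061 ≈ 631.93. Relative error (π(x) − x/ln(x)) / π(x) ≈ 11.86%; the approximation is known to undercount slightly (Li(x) is a better estimate).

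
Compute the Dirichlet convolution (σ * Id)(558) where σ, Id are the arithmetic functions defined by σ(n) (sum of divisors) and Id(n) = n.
(σ * Id)(558) = 10710

Divisors of 558: [1, 2, 3, 6, 9, 18, 31, 62, 93, 186, 279, 558]. For each d | 558:
  d = 1: σ(1) · Id(558/1) = 1 · 558 = 558
  d = 2: σ(2) · Id(558/2) = 3 · 279 = 837
  d = 3: σ(3) · Id(558/3) = 4 · 186 = 744
  d = 6: σ(6) · Id(558/6) = 12 · 93 = 1116
  d = 9: σ(9) · Id(558/9) = 13 · 62 = 806
  d = 18: σ(18) · Id(558/18) = 39 · 31 = 1209
  d = 31: σ(31) · Id(558/31) = 32 · 18 = 576
  d = 62: σ(62) · Id(558/62) = 96 · 9 = 864
  d = 93: σ(93) · Id(558/93) = 128 · 6 = 768
  d = 186: σ(186) · Id(558/186) = 384 · 3 = 1152
  d = 279: σ(279) · Id(558/279) = 416 · 2 = 832
  d = 558: σ(558) · Id(558/558) = 1248 · 1 = 1248
Summing: (σ * Id)(558) = 558 + 837 + 744 + 1116 + 806 + 1209 + 576 + 864 + 768 + 1152 + 832 + 1248 = 10710.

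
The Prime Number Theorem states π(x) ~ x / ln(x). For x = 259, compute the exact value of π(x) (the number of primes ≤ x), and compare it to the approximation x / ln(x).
π(259) = 55;  x/ln(x) ≈ 46.61;  relative error ≈ 15.26%.

Directly count primes up to 259: π(259) = 55. The PNT approximation gives 259/ln(259) ≈ 259/5.55683 ≈ 46.61. Relative error (π(x) − x/ln(x)) / π(x) ≈ 15.26%; the approximation is known to undercount slightly (Li(x) is a better estimate).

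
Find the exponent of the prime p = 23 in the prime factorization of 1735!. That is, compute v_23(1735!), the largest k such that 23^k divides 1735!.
v_23(1735!) = 78

Legendre's formula: v_p(n!) = Σ_{k ≥ 1} ⌊n / p^k⌋. For p = 23, n = 1735, the terms are:
  ⌊1735/23^1⌋ = ⌊1735/23⌋ = 75
  ⌊1735/23^2⌋ = ⌊1735/529⌋ = 3
(the next term ⌊1735/23^3⌋ = 0, terminating the sum). Summing: v_23(1735!) = 75 + 3 = 78.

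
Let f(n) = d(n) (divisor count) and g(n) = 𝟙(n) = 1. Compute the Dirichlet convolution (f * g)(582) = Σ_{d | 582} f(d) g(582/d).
(d * 𝟙)(582) = 27

Divisors of 582: [1, 2, 3, 6, 97, 194, 291, 582]. For each d | 582:
  d = 1: d(1) · 𝟙(582/1) = 1 · 1 = 1
  d = 2: d(2) · 𝟙(582/2) = 2 · 1 = 2
  d = 3: d(3) · 𝟙(582/3) = 2 · 1 = 2
  d = 6: d(6) · 𝟙(582/6) = 4 · 1 = 4
  d = 97: d(97) · 𝟙(582/97) = 2 · 1 = 2
  d = 194: d(194) · 𝟙(582/194) = 4 · 1 = 4
  d = 291: d(291) · 𝟙(582/291) = 4 · 1 = 4
  d = 582: d(582) · 𝟙(582/582) = 8 · 1 = 8
Summing: (d * 𝟙)(582) = 1 + 2 + 2 + 4 + 2 + 4 + 4 + 8 = 27.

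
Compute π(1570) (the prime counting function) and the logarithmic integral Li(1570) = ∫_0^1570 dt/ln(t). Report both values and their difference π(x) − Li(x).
π(1570) = 247;  Li(1570) ≈ 257.35;  π(x) − Li(x) ≈ -10.35.

Direct count of primes ≤ 1570 gives π(1570) = 247. Numerical evaluation of the logarithmic integral gives Li(1570) ≈ 257.35. The difference π(x) − Li(x) ≈ -10.35 is typically negative for small/moderate x (Li(x) overestimates), though Littlewood's theorem shows this sign changes infinitely often.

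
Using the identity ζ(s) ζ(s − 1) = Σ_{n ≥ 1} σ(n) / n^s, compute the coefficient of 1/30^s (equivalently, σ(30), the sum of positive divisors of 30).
σ(30) = 72

In the product (Σ m^0/m^s)(Σ k / k^s) = Σ (Σ_{d | n} d) / n^s, the coefficient of 1/n^s is σ(n) = Σ_{d | n} d. For n = 30, divisors are [1, 2, 3, 5, 6, 10, 15, 30]; summing: σ(30) = 72.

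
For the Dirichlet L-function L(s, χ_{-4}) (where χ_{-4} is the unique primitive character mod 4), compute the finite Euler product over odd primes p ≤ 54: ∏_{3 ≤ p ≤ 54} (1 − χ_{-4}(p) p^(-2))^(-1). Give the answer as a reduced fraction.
∏ = 6080498115610191266973991/6635764829241999360000000

The odd primes p ≤ 54 are [3, 5, 7, 11, 13, 17, 19, 23, 29, 31, 37, 41, 43, 47, 53]. For each, χ(p) = 1 if p ≡ 1 mod 4, χ(p) = −1 if p ≡ 3 mod 4. Taking (1 − χ(p)/p^2)^(-1) = p^2/(p^2 − χ(p)): (1 − (-1)/3^2)^(-1) · (1 − (1)/5^2)^(-1) · (1 − (-1)/7^2)^(-1) · (1 − (-1)/11^2)^(-1) · (1 − (1)/13^2)^(-1) · (1 − (1)/17^2)^(-1) · (1 − (-1)/19^2)^(-1) · (1 − (-1)/23^2)^(-1) · (1 − (1)/29^2)^(-1) · (1 − (-1)/31^2)^(-1) · (1 − (1)/37^2)^(-1) · (1 − (1)/41^2)^(-1) · (1 − (-1)/43^2)^(-1) · (1 − (-1)/47^2)^(-1) · (1 − (1)/53^2)^(-1) = 6080498115610191266973991/6635764829241999360000000.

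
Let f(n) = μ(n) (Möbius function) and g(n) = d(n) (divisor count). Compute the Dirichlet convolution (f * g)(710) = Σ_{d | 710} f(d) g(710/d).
(μ * d)(710) = 1

Divisors of 710: [1, 2, 5, 10, 71, 142, 355, 710]. For each d | 710:
  d = 1: μ(1) · d(710/1) = 1 · 8 = 8
  d = 2: μ(2) · d(710/2) = -1 · 4 = -4
  d = 5: μ(5) · d(710/5) = -1 · 4 = -4
  d = 10: μ(10) · d(710/10) = 1 · 2 = 2
  d = 71: μ(71) · d(710/71) = -1 · 4 = -4
  d = 142: μ(142) · d(710/142) = 1 · 2 = 2
  d = 355: μ(355) · d(710/355) = 1 · 2 = 2
  d = 710: μ(710) · d(710/710) = -1 · 1 = -1
Summing: (μ * d)(710) = 8 + -4 + -4 + 2 + -4 + 2 + 2 + -1 = 1.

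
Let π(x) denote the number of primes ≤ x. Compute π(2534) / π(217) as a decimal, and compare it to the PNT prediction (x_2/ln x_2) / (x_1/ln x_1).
π(2534)/π(217) = 370/47 ≈ 7.8723;  PNT prediction ≈ 8.0157.

π(217) = 47 and π(2534) = 370, so π(2534)/π(217) ≈ 7.8723. The PNT-predicted ratio is (2534/ln(2534)) / (217/ln(217)) ≈ 8.0157. The two agree to within a few percent, as expected.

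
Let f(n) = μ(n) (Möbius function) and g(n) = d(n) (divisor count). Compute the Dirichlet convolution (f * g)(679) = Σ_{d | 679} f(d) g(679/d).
(μ * d)(679) = 1

Divisors of 679: [1, 7, 97, 679]. For each d | 679:
  d = 1: μ(1) · d(679/1) = 1 · 4 = 4
  d = 7: μ(7) · d(679/7) = -1 · 2 = -2
  d = 97: μ(97) · d(679/97) = -1 · 2 = -2
  d = 679: μ(679) · d(679/679) = 1 · 1 = 1
Summing: (μ * d)(679) = 4 + -2 + -2 + 1 = 1.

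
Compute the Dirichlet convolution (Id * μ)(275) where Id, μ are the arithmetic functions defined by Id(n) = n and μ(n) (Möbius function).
(Id * μ)(275) = 200

Divisors of 275: [1, 5, 11, 25, 55, 275]. For each d | 275:
  d = 1: Id(1) · μ(275/1) = 1 · 0 = 0
  d = 5: Id(5) · μ(275/5) = 5 · 1 = 5
  d = 11: Id(11) · μ(275/11) = 11 · 0 = 0
  d = 25: Id(25) · μ(275/25) = 25 · -1 = -25
  d = 55: Id(55) · μ(275/55) = 55 · -1 = -55
  d = 275: Id(275) · μ(275/275) = 275 · 1 = 275
Summing: (Id * μ)(275) = 0 + 5 + 0 + -25 + -55 + 275 = 200.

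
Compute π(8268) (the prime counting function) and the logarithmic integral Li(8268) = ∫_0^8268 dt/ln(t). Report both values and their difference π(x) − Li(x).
π(8268) = 1036;  Li(8268) ≈ 1056.18;  π(x) − Li(x) ≈ -20.18.

Direct count of primes ≤ 8268 gives π(8268) = 1036. Numerical evaluation of the logarithmic integral gives Li(8268) ≈ 1056.18. The difference π(x) − Li(x) ≈ -20.18 is typically negative for small/moderate x (Li(x) overestimates), though Littlewood's theorem shows this sign changes infinitely often.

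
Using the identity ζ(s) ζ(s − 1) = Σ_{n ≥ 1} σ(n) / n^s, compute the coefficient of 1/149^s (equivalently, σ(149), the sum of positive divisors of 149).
σ(149) = 150

In the product (Σ m^0/m^s)(Σ k / k^s) = Σ (Σ_{d | n} d) / n^s, the coefficient of 1/n^s is σ(n) = Σ_{d | n} d. For n = 149, divisors are [1, 149]; summing: σ(149) = 150.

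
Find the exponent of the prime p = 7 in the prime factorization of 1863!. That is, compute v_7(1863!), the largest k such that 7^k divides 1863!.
v_7(1863!) = 309

Legendre's formula: v_p(n!) = Σ_{k ≥ 1} ⌊n / p^k⌋. For p = 7, n = 1863, the terms are:
  ⌊1863/7^1⌋ = ⌊1863/7⌋ = 266
  ⌊1863/7^2⌋ = ⌊1863/49⌋ = 38
  ⌊1863/7^3⌋ = ⌊1863/343⌋ = 5
(the next term ⌊1863/7^4⌋ = 0, terminating the sum). Summing: v_7(1863!) = 266 + 38 + 5 = 309.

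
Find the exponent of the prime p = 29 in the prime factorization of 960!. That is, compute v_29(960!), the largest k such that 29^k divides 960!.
v_29(960!) = 34

Legendre's formula: v_p(n!) = Σ_{k ≥ 1} ⌊n / p^k⌋. For p = 29, n = 960, the terms are:
  ⌊960/29^1⌋ = ⌊960/29⌋ = 33
  ⌊960/29^2⌋ = ⌊960/841⌋ = 1
(the next term ⌊960/29^3⌋ = 0, terminating the sum). Summing: v_29(960!) = 33 + 1 = 34.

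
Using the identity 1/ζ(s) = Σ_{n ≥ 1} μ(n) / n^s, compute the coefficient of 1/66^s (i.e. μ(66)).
μ(66) = -1

Factor n = 66 = 2 · 3 · 11. μ(n) = 0 if any exponent ≥ 2 (not squarefree); otherwise μ(n) = (−1)^{ω(n)} where ω(n) is the number of distinct prime factors. Applying: μ(66) = -1.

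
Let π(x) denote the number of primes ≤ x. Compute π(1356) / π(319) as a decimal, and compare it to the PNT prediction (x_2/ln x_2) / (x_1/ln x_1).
π(1356)/π(319) = 217/66 ≈ 3.2879;  PNT prediction ≈ 3.3979.

π(319) = 66 and π(1356) = 217, so π(1356)/π(319) ≈ 3.2879. The PNT-predicted ratio is (1356/ln(1356)) / (319/ln(319)) ≈ 3.3979. The two agree to within a few percent, as expected.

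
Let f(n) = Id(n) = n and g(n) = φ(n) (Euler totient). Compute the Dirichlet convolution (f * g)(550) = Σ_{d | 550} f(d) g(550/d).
(Id * φ)(550) = 4095

Divisors of 550: [1, 2, 5, 10, 11, 22, 25, 50, 55, 110, 275, 550]. For each d | 550:
  d = 1: Id(1) · φ(550/1) = 1 · 200 = 200
  d = 2: Id(2) · φ(550/2) = 2 · 200 = 400
  d = 5: Id(5) · φ(550/5) = 5 · 40 = 200
  d = 10: Id(10) · φ(550/10) = 10 · 40 = 400
  d = 11: Id(11) · φ(550/11) = 11 · 20 = 220
  d = 22: Id(22) · φ(550/22) = 22 · 20 = 440
  d = 25: Id(25) · φ(550/25) = 25 · 10 = 250
  d = 50: Id(50) · φ(550/50) = 50 · 10 = 500
  d = 55: Id(55) · φ(550/55) = 55 · 4 = 220
  d = 110: Id(110) · φ(550/110) = 110 · 4 = 440
  d = 275: Id(275) · φ(550/275) = 275 · 1 = 275
  d = 550: Id(550) · φ(550/550) = 550 · 1 = 550
Summing: (Id * φ)(550) = 200 + 400 + 200 + 400 + 220 + 440 + 250 + 500 + 220 + 440 + 275 + 550 = 4095.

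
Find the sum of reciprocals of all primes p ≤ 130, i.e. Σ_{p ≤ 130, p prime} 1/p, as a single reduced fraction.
Σ 1/p = 7457575819106455685806801283735357697478405891621/4014476939333036189094441199026045136645885247730

π(130) = 31, so the primes ≤ 130 are [2, 3, 5, 7, 11, 13, 17, 19, 23, 29, 31, 37, 41, 43, 47, 53, 59, 61, 67, 71, 73, 79, 83, 89, 97, 101, 103, 107, 109, 113, 127]. Summing 1/p over these primes: 7457575819106455685806801283735357697478405891621/4014476939333036189094441199026045136645885247730 ≈ 1.8577. Mertens estimate ln ln(130) + 0.2615 ≈ 1.8441.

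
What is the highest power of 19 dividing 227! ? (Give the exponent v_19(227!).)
v_19(227!) = 11

Legendre's formula: v_p(n!) = Σ_{k ≥ 1} ⌊n / p^k⌋. For p = 19, n = 227, the terms are:
  ⌊227/19^1⌋ = ⌊227/19⌋ = 11
(the next term ⌊227/19^2⌋ = 0, terminating the sum). Summing: v_19(227!) = 11 = 11.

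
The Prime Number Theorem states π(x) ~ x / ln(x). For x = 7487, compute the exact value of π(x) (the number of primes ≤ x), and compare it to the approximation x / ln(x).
π(7487) = 948;  x/ln(x) ≈ 839.26;  relative error ≈ 11.47%.

Directly count primes up to 7487: π(7487) = 948. The PNT approximation gives 7487/ln(7487) ≈ 7487/8.92092 ≈ 839.26. Relative error (π(x) − x/ln(x)) / π(x) ≈ 11.47%; the approximation is known to undercount slightly (Li(x) is a better estimate).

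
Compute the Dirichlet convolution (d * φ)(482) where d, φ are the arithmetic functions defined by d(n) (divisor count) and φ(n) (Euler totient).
(d * φ)(482) = 726

Divisors of 482: [1, 2, 241, 482]. For each d | 482:
  d = 1: d(1) · φ(482/1) = 1 · 240 = 240
  d = 2: d(2) · φ(482/2) = 2 · 240 = 480
  d = 241: d(241) · φ(482/241) = 2 · 1 = 2
  d = 482: d(482) · φ(482/482) = 4 · 1 = 4
Summing: (d * φ)(482) = 240 + 480 + 2 + 4 = 726.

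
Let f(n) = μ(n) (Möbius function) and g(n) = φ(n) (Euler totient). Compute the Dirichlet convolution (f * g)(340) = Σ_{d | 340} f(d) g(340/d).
(μ * φ)(340) = 45

Divisors of 340: [1, 2, 4, 5, 10, 17, 20, 34, 68, 85, 170, 340]. For each d | 340:
  d = 1: μ(1) · φ(340/1) = 1 · 128 = 128
  d = 2: μ(2) · φ(340/2) = -1 · 64 = -64
  d = 4: μ(4) · φ(340/4) = 0 · 64 = 0
  d = 5: μ(5) · φ(340/5) = -1 · 32 = -32
  d = 10: μ(10) · φ(340/10) = 1 · 16 = 16
  d = 17: μ(17) · φ(340/17) = -1 · 8 = -8
  d = 20: μ(20) · φ(340/20) = 0 · 16 = 0
  d = 34: μ(34) · φ(340/34) = 1 · 4 = 4
  d = 68: μ(68) · φ(340/68) = 0 · 4 = 0
  d = 85: μ(85) · φ(340/85) = 1 · 2 = 2
  d = 170: μ(170) · φ(340/170) = -1 · 1 = -1
  d = 340: μ(340) · φ(340/340) = 0 · 1 = 0
Summing: (μ * φ)(340) = 128 + -64 + 0 + -32 + 16 + -8 + 0 + 4 + 0 + 2 + -1 + 0 = 45.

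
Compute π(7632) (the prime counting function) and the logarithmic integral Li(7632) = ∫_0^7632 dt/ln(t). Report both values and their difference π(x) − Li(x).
π(7632) = 968;  Li(7632) ≈ 985.36;  π(x) − Li(x) ≈ -17.36.

Direct count of primes ≤ 7632 gives π(7632) = 968. Numerical evaluation of the logarithmic integral gives Li(7632) ≈ 985.36. The difference π(x) − Li(x) ≈ -17.36 is typically negative for small/moderate x (Li(x) overestimates), though Littlewood's theorem shows this sign changes infinitely often.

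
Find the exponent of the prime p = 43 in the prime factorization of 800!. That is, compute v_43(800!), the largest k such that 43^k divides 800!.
v_43(800!) = 18

Legendre's formula: v_p(n!) = Σ_{k ≥ 1} ⌊n / p^k⌋. For p = 43, n = 800, the terms are:
  ⌊800/43^1⌋ = ⌊800/43⌋ = 18
(the next term ⌊800/43^2⌋ = 0, terminating the sum). Summing: v_43(800!) = 18 = 18.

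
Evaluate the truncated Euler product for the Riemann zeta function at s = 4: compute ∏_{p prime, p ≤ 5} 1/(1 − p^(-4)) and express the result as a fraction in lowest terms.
∏ = 225/208

The primes p ≤ 5 are [2, 3, 5]. For each prime, (1 − 1/p^4)^(-1) = p^4 / (p^4 − 1). The product is (1 − 1/2^4)^(-1), (1 − 1/3^4)^(-1), (1 − 1/5^4)^(-1) = ∏ p^4 / (p^4 − 1) = 225/208.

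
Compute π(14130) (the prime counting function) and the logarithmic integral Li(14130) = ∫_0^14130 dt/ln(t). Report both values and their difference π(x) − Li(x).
π(14130) = 1663;  Li(14130) ≈ 1685.87;  π(x) − Li(x) ≈ -22.87.

Direct count of primes ≤ 14130 gives π(14130) = 1663. Numerical evaluation of the logarithmic integral gives Li(14130) ≈ 1685.87. The difference π(x) − Li(x) ≈ -22.87 is typically negative for small/moderate x (Li(x) overestimates), though Littlewood's theorem shows this sign changes infinitely often.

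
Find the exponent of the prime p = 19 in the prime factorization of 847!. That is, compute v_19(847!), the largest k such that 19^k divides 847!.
v_19(847!) = 46

Legendre's formula: v_p(n!) = Σ_{k ≥ 1} ⌊n / p^k⌋. For p = 19, n = 847, the terms are:
  ⌊847/19^1⌋ = ⌊847/19⌋ = 44
  ⌊847/19^2⌋ = ⌊847/361⌋ = 2
(the next term ⌊847/19^3⌋ = 0, terminating the sum). Summing: v_19(847!) = 44 + 2 = 46.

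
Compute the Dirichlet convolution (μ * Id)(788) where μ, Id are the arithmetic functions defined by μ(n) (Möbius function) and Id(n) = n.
(μ * Id)(788) = 392

Divisors of 788: [1, 2, 4, 197, 394, 788]. For each d | 788:
  d = 1: μ(1) · Id(788/1) = 1 · 788 = 788
  d = 2: μ(2) · Id(788/2) = -1 · 394 = -394
  d = 4: μ(4) · Id(788/4) = 0 · 197 = 0
  d = 197: μ(197) · Id(788/197) = -1 · 4 = -4
  d = 394: μ(394) · Id(788/394) = 1 · 2 = 2
  d = 788: μ(788) · Id(788/788) = 0 · 1 = 0
Summing: (μ * Id)(788) = 788 + -394 + 0 + -4 + 2 + 0 = 392.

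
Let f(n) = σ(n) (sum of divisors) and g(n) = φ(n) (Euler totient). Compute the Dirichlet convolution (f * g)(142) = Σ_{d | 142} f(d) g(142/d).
(σ * φ)(142) = 568

Divisors of 142: [1, 2, 71, 142]. For each d | 142:
  d = 1: σ(1) · φ(142/1) = 1 · 70 = 70
  d = 2: σ(2) · φ(142/2) = 3 · 70 = 210
  d = 71: σ(71) · φ(142/71) = 72 · 1 = 72
  d = 142: σ(142) · φ(142/142) = 216 · 1 = 216
Summing: (σ * φ)(142) = 70 + 210 + 72 + 216 = 568.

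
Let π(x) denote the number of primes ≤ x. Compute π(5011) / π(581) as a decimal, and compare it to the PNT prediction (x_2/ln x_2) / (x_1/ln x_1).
π(5011)/π(581) = 672/106 ≈ 6.3396;  PNT prediction ≈ 6.4435.

π(581) = 106 and π(5011) = 672, so π(5011)/π(581) ≈ 6.3396. The PNT-predicted ratio is (5011/ln(5011)) / (581/ln(581)) ≈ 6.4435. The two agree to within a few percent, as expected.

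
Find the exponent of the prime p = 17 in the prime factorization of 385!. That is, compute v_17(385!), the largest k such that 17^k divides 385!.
v_17(385!) = 23

Legendre's formula: v_p(n!) = Σ_{k ≥ 1} ⌊n / p^k⌋. For p = 17, n = 385, the terms are:
  ⌊385/17^1⌋ = ⌊385/17⌋ = 22
  ⌊385/17^2⌋ = ⌊385/289⌋ = 1
(the next term ⌊385/17^3⌋ = 0, terminating the sum). Summing: v_17(385!) = 22 + 1 = 23.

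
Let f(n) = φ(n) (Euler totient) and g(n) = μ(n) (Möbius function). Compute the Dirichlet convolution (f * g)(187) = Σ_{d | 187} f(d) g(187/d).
(φ * μ)(187) = 135

Divisors of 187: [1, 11, 17, 187]. For each d | 187:
  d = 1: φ(1) · μ(187/1) = 1 · 1 = 1
  d = 11: φ(11) · μ(187/11) = 10 · -1 = -10
  d = 17: φ(17) · μ(187/17) = 16 · -1 = -16
  d = 187: φ(187) · μ(187/187) = 160 · 1 = 160
Summing: (φ * μ)(187) = 1 + -10 + -16 + 160 = 135.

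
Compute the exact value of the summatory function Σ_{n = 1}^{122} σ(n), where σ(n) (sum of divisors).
Σ_{n ≤ 122} σ(n) = 12292

Compute σ(n) for each 1 ≤ n ≤ 122: σ(1) = 1, σ(2) = 3, σ(3) = 4, σ(4) = 7, σ(5) = 6, σ(6) = 12, σ(7) = 8, σ(8) = 15, σ(9) = 13, σ(10) = 18, σ(11) = 12, σ(12) = 28, σ(13) = 14, σ(14) = 24, σ(15) = 24, σ(16) = 31, σ(17) = 18, σ(18) = 39, σ(19) = 20, σ(20) = 42, σ(21) = 32, σ(22) = 36, σ(23) = 24, σ(24) = 60, σ(25) = 31, σ(26) = 42, σ(27) = 40, σ(28) = 56, σ(29) = 30, σ(30) = 72, σ(31) = 32, σ(32) = 63, σ(33) = 48, σ(34) = 54, σ(35) = 48, σ(36) = 91, σ(37) = 38, σ(38) = 60, σ(39) = 56, σ(40) = 90, σ(41) = 42, σ(42) = 96, σ(43) = 44, σ(44) = 84, σ(45) = 78, σ(46) = 72, σ(47) = 48, σ(48) = 124, σ(49) = 57, σ(50) = 93, σ(51) = 72, σ(52) = 98, σ(53) = 54, σ(54) = 120, σ(55) = 72, σ(56) = 120, σ(57) = 80, σ(58) = 90, σ(59) = 60, σ(60) = 168, σ(61) = 62, σ(62) = 96, σ(63) = 104, σ(64) = 127, σ(65) = 84, σ(66) = 144, σ(67) = 68, σ(68) = 126, σ(69) = 96, σ(70) = 144, σ(71) = 72, σ(72) = 195, σ(73) = 74, σ(74) = 114, σ(75) = 124, σ(76) = 140, σ(77) = 96, σ(78) = 168, σ(79) = 80, σ(80) = 186, σ(81) = 121, σ(82) = 126, σ(83) = 84, σ(84) = 224, σ(85) = 108, σ(86) = 132, σ(87) = 120, σ(88) = 180, σ(89) = 90, σ(90) = 234, σ(91) = 112, σ(92) = 168, σ(93) = 128, σ(94) = 144, σ(95) = 120, σ(96) = 252, σ(97) = 98, σ(98) = 171, σ(99) = 156, σ(100) = 217, σ(101) = 102, σ(102) = 216, σ(103) = 104, σ(104) = 210, σ(105) = 192, σ(106) = 162, σ(107) = 108, σ(108) = 280, σ(109) = 110, σ(110) = 216, σ(111) = 152, σ(112) = 248, σ(113) = 114, σ(114) = 240, σ(115) = 144, σ(116) = 210, σ(117) = 182, σ(118) = 180, σ(119) = 144, σ(120) = 360, σ(121) = 133, σ(122) = 186. Summing all 122 values: 12292. (Average order: Σ_{n ≤ x} σ(n) ~ (π²/12) x². For x = 122, (π²/12)·122² ≈ 12241.60.)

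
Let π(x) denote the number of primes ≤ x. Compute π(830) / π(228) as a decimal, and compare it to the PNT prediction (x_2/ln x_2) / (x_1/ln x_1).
π(830)/π(228) = 145/49 ≈ 2.9592;  PNT prediction ≈ 2.9406.

π(228) = 49 and π(830) = 145, so π(830)/π(228) ≈ 2.9592. The PNT-predicted ratio is (830/ln(830)) / (228/ln(228)) ≈ 2.9406. The two agree to within a few percent, as expected.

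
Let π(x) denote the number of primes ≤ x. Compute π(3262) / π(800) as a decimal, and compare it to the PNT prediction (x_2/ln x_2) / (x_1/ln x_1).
π(3262)/π(800) = 461/139 ≈ 3.3165;  PNT prediction ≈ 3.3691.

π(800) = 139 and π(3262) = 461, so π(3262)/π(800) ≈ 3.3165. The PNT-predicted ratio is (3262/ln(3262)) / (800/ln(800)) ≈ 3.3691. The two agree to within a few percent, as expected.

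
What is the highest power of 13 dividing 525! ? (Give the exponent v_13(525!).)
v_13(525!) = 43

Legendre's formula: v_p(n!) = Σ_{k ≥ 1} ⌊n / p^k⌋. For p = 13, n = 525, the terms are:
  ⌊525/13^1⌋ = ⌊525/13⌋ = 40
  ⌊525/13^2⌋ = ⌊525/169⌋ = 3
(the next term ⌊525/13^3⌋ = 0, terminating the sum). Summing: v_13(525!) = 40 + 3 = 43.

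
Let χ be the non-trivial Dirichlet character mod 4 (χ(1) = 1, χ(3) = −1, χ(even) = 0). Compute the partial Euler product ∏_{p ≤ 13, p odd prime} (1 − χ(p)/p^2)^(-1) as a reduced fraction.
∏ = 143143/156160

The odd primes p ≤ 13 are [3, 5, 7, 11, 13]. For each, χ(p) = 1 if p ≡ 1 mod 4, χ(p) = −1 if p ≡ 3 mod 4. Taking (1 − χ(p)/p^2)^(-1) = p^2/(p^2 − χ(p)): (1 − (-1)/3^2)^(-1) · (1 − (1)/5^2)^(-1) · (1 − (-1)/7^2)^(-1) · (1 − (-1)/11^2)^(-1) · (1 − (1)/13^2)^(-1) = 143143/156160.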